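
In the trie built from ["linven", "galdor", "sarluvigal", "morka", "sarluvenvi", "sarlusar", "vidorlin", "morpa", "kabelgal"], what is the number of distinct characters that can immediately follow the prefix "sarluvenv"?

1

Follow the path "sarluvenv" to its node, then look at its outgoing edges.
Distinct next characters after "sarluvenv": i.
That node has 1 child edge.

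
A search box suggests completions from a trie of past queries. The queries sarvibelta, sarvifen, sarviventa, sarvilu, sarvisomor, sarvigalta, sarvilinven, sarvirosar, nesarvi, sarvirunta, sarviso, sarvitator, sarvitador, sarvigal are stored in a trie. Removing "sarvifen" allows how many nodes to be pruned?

After clearing the end-marker at "sarvifen", prune upward until reaching a node still needed by another word.
The suffix "fen" (3 nodes) is used only by "sarvifen"; the node for "sarvi" still has the child "b", so pruning stops there.
Nodes removed: 3

3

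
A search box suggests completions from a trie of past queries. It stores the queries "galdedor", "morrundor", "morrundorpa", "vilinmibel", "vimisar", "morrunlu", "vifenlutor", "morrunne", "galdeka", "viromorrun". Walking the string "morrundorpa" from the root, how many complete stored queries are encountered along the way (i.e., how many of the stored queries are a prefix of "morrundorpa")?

2

Check each prefix of "morrundorpa" against the stored set — each match is an end-marker on the path.
Prefixes of the query that are stored words: "morrundor", "morrundorpa"
Count: 2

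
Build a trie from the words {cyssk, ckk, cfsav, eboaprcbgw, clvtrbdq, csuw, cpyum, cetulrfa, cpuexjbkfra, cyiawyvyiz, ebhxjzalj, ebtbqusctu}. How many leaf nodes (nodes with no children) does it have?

A leaf is a node with no children — equivalently, the end of a word that is not a proper prefix of any other stored word.
Those words: "cetulrfa", "cfsav", "ckk", "clvtrbdq", "cpuexjbkfra", "cpyum", "csuw", "cyiawyvyiz", "cyssk", "ebhxjzalj", "eboaprcbgw", "ebtbqusctu"
Leaf count: 12

12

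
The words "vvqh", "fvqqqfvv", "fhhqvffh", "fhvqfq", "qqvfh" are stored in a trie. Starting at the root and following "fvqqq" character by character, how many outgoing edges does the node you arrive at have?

The children of the "fvqqq" node are the distinct next characters among strings starting with "fvqqq".
Characters that immediately follow "fvqqq" among the stored strings: {f}.
That node has 1 child edge.

1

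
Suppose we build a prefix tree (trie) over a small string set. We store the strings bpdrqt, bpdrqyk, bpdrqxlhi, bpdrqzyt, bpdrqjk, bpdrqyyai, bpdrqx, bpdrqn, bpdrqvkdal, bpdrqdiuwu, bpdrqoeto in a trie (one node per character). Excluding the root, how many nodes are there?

Insert word by word; a character creates a node only if that edge doesn't already exist:
  "bpdrqt" → 6 new (b, p, d, r, q, t)
  "bpdrqyk" → prefix "bpdrq" already present; 2 new (y, k)
  "bpdrqxlhi" → prefix "bpdrq" already present; 4 new (x, l, h, i)
  "bpdrqzyt" → prefix "bpdrq" already present; 3 new (z, y, t)
  "bpdrqjk" → prefix "bpdrq" already present; 2 new (j, k)
  "bpdrqyyai" → prefix "bpdrqy" already present; 3 new (y, a, i)
  "bpdrqx" → prefix "bpdrqx" already present; 0 new (none)
  "bpdrqn" → prefix "bpdrq" already present; 1 new (n)
  "bpdrqvkdal" → prefix "bpdrq" already present; 5 new (v, k, d, a, l)
  "bpdrqdiuwu" → prefix "bpdrq" already present; 5 new (d, i, u, w, u)
  "bpdrqoeto" → prefix "bpdrq" already present; 4 new (o, e, t, o)
Total nodes = 6 + 2 + 4 + 3 + 2 + 3 + 0 + 1 + 5 + 5 + 4 = 35

35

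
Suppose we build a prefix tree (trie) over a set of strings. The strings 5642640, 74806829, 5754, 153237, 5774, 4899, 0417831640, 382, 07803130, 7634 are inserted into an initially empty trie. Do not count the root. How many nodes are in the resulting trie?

53

For each word, the new-node count is its length minus the longest prefix already in the trie:
  "5642640" → 7 new (5, 6, 4, 2, 6, 4, 0)
  "74806829" → 8 new (7, 4, 8, 0, 6, 8, 2, 9)
  "5754" → prefix "5" already present; 3 new (7, 5, 4)
  "153237" → 6 new (1, 5, 3, 2, 3, 7)
  "5774" → prefix "57" already present; 2 new (7, 4)
  "4899" → 4 new (4, 8, 9, 9)
  "0417831640" → 10 new (0, 4, 1, 7, 8, 3, 1, 6, 4, 0)
  "382" → 3 new (3, 8, 2)
  "07803130" → prefix "0" already present; 7 new (7, 8, 0, 3, 1, 3, 0)
  "7634" → prefix "7" already present; 3 new (6, 3, 4)
Total nodes = 7 + 8 + 3 + 6 + 2 + 4 + 10 + 3 + 7 + 3 = 53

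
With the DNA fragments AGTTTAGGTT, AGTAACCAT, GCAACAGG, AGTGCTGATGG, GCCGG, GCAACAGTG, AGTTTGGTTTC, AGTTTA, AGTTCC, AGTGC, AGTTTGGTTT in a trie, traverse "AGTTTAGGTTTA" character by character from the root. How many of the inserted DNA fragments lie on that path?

2

Traverse "AGTTTAGGTTTA" character by character; count nodes along the way that are marked as word ends.
Prefixes of the query that are stored words: "AGTTTA", "AGTTTAGGTT"
Count: 2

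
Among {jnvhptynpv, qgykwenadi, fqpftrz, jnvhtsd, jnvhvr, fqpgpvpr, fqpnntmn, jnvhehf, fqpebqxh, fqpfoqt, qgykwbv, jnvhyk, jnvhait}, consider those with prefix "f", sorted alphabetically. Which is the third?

Filter for "f…" and sort: "fqpebqxh", "fqpfoqt", "fqpftrz", "fqpgpvpr", "fqpnntmn"
The 3rd is fqpftrz.

fqpftrz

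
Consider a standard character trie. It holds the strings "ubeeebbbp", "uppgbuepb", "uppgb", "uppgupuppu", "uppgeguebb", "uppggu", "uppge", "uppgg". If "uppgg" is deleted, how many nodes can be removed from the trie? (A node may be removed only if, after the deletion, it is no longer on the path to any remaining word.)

Walk "uppgg" from the leaf back toward the root, removing each node that no remaining word uses.
Every node on "uppgg" is still needed (e.g. by "uppggu"), so nothing is freed.
Nodes removed: 0

0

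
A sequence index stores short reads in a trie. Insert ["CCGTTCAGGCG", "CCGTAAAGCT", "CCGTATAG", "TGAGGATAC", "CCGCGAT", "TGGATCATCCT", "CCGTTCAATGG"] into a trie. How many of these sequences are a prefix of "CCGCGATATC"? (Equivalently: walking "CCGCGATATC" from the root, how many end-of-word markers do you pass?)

Walk "CCGCGATATC" from the root; an end-of-word marker is hit whenever a stored word is a prefix of "CCGCGATATC".
Prefixes of the query that are stored words: "CCGCGAT"
Count: 1

1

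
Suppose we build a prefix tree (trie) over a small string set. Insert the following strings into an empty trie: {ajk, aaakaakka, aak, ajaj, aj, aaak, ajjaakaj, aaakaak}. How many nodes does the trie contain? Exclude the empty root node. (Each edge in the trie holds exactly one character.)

20

For each word, the new-node count is its length minus the longest prefix already in the trie:
  "ajk" → 3 new (a, j, k)
  "aaakaakka" → prefix "a" already present; 8 new (a, a, k, a, a, k, k, a)
  "aak" → prefix "aa" already present; 1 new (k)
  "ajaj" → prefix "aj" already present; 2 new (a, j)
  "aj" → prefix "aj" already present; 0 new (none)
  "aaak" → prefix "aaak" already present; 0 new (none)
  "ajjaakaj" → prefix "aj" already present; 6 new (j, a, a, k, a, j)
  "aaakaak" → prefix "aaakaak" already present; 0 new (none)
Total nodes = 3 + 8 + 1 + 2 + 0 + 0 + 6 + 0 = 20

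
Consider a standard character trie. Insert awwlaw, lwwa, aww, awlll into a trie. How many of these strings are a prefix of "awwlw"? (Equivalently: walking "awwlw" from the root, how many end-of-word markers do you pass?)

1

Walk "awwlw" from the root; an end-of-word marker is hit whenever a stored word is a prefix of "awwlw".
Prefixes of the query that are stored words: "aww"
Count: 1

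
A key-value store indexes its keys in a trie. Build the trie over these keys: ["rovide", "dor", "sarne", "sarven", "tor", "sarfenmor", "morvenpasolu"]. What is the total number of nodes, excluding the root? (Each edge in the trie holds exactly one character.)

Trie structure (* marks end of a word):
(root)
├─ d
│  └─ o
│     └─ r *
├─ m
│  └─ o
│     └─ r
│        └─ v
│           └─ e
│              └─ n
│                 └─ p
│                    └─ a
│                       └─ s
│                          └─ o
│                             └─ l
│                                └─ u *
├─ r
│  └─ o
│     └─ v
│        └─ i
│           └─ d
│              └─ e *
├─ s
│  └─ a
│     └─ r
│        ├─ f
│        │  └─ e
│        │     └─ n
│        │        └─ m
│        │           └─ o
│        │              └─ r *
│        ├─ n
│        │  └─ e *
│        └─ v
│           └─ e
│              └─ n *
└─ t
   └─ o
      └─ r *
Counting every labelled node above: 38.

38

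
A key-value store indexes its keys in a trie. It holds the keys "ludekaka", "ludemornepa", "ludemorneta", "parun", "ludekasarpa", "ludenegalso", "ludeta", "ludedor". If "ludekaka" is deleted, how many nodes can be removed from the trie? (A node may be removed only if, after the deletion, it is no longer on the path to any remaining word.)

A node on "ludekaka"'s path can go only if nothing else ends at it or branches off below it.
The suffix "ka" (2 nodes) is used only by "ludekaka"; the node for "ludeka" still has the child "s", so pruning stops there.
Nodes removed: 2

2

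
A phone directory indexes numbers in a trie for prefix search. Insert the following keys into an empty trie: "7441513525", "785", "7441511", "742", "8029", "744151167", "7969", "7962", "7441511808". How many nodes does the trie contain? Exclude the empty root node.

Insert word by word; a character creates a node only if that edge doesn't already exist:
  "7441513525" → 10 new (7, 4, 4, 1, 5, 1, 3, 5, 2, 5)
  "785" → prefix "7" already present; 2 new (8, 5)
  "7441511" → prefix "744151" already present; 1 new (1)
  "742" → prefix "74" already present; 1 new (2)
  "8029" → 4 new (8, 0, 2, 9)
  "744151167" → prefix "7441511" already present; 2 new (6, 7)
  "7969" → prefix "7" already present; 3 new (9, 6, 9)
  "7962" → prefix "796" already present; 1 new (2)
  "7441511808" → prefix "7441511" already present; 3 new (8, 0, 8)
Total nodes = 10 + 2 + 1 + 1 + 4 + 2 + 3 + 1 + 3 = 27

27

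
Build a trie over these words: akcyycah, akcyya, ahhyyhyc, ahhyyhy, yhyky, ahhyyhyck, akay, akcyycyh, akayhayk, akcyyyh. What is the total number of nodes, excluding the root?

32

Count nodes per top-level branch (shared prefixes stored once):
  'a'-branch (ahhyyhy, ahhyyhyc, ahhyyhyck, akay, akayhayk, akcyya, akcyycah, akcyycyh, akcyyyh): 27 nodes
  'y'-branch (yhyky): 5 nodes
Sum: 32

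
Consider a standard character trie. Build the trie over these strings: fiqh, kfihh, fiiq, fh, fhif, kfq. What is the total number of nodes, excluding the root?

15

Insert word by word; a character creates a node only if that edge doesn't already exist:
  "fiqh" → 4 new (f, i, q, h)
  "kfihh" → 5 new (k, f, i, h, h)
  "fiiq" → prefix "fi" already present; 2 new (i, q)
  "fh" → prefix "f" already present; 1 new (h)
  "fhif" → prefix "fh" already present; 2 new (i, f)
  "kfq" → prefix "kf" already present; 1 new (q)
Total nodes = 4 + 5 + 2 + 1 + 2 + 1 = 15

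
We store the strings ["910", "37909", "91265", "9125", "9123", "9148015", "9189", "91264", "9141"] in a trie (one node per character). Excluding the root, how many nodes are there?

Trace insertions, counting only characters that open a new branch:
  "910" → 3 new (9, 1, 0)
  "37909" → 5 new (3, 7, 9, 0, 9)
  "91265" → prefix "91" already present; 3 new (2, 6, 5)
  "9125" → prefix "912" already present; 1 new (5)
  "9123" → prefix "912" already present; 1 new (3)
  "9148015" → prefix "91" already present; 5 new (4, 8, 0, 1, 5)
  "9189" → prefix "91" already present; 2 new (8, 9)
  "91264" → prefix "9126" already present; 1 new (4)
  "9141" → prefix "914" already present; 1 new (1)
Total nodes = 3 + 5 + 3 + 1 + 1 + 5 + 2 + 1 + 1 = 22

22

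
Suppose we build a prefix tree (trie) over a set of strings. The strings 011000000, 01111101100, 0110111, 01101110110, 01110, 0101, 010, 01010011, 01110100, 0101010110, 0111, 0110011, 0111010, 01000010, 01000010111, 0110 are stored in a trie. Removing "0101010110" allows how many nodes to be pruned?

After clearing the end-marker at "0101010110", prune upward until reaching a node still needed by another word.
The suffix "10110" (5 nodes) is used only by "0101010110"; the node for "01010" still has the child "0", so pruning stops there.
Nodes removed: 5

5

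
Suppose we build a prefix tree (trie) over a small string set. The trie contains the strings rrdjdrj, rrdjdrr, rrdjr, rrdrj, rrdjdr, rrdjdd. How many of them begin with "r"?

6

Traverse to the node for "r", then collect every word in that subtree.
Matches: "rrdjdd", "rrdjdr", "rrdjdrj", "rrdjdrr", "rrdjr", "rrdrj"
Count: 6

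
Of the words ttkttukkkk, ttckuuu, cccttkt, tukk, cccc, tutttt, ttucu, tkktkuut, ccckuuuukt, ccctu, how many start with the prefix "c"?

4

Traverse to the node for "c", then collect every word in that subtree.
Matches: "cccc", "ccckuuuukt", "cccttkt", "ccctu"
Count: 4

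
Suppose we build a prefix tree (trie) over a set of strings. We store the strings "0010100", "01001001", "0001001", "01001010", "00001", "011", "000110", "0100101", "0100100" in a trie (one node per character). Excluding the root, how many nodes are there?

Trie structure (* marks end of a word):
(root)
└─ 0
   ├─ 0
   │  ├─ 0
   │  │  ├─ 0
   │  │  │  └─ 1 *
   │  │  └─ 1
   │  │     ├─ 0
   │  │     │  └─ 0
   │  │     │     └─ 1 *
   │  │     └─ 1
   │  │        └─ 0 *
   │  └─ 1
   │     └─ 0
   │        └─ 1
   │           └─ 0
   │              └─ 0 *
   └─ 1
      ├─ 0
      │  └─ 0
      │     └─ 1
      │        └─ 0
      │           ├─ 0 *
      │           │  └─ 1 *
      │           └─ 1 *
      │              └─ 0 *
      └─ 1 *
Counting every labelled node above: 26.

26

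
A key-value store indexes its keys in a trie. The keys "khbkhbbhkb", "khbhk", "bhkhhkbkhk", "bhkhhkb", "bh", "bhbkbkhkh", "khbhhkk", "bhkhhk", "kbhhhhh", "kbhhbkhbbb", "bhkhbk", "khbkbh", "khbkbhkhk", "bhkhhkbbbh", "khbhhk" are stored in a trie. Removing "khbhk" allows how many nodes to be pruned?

A node on "khbhk"'s path can go only if nothing else ends at it or branches off below it.
The suffix "k" (1 node) is used only by "khbhk"; the node for "khbh" still has the child "h", so pruning stops there.
Nodes removed: 1

1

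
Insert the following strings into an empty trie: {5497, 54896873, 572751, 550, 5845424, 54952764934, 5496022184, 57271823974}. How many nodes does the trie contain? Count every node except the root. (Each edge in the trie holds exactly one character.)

45

Count nodes per top-level branch (shared prefixes stored once):
  '5'-branch (54896873, 54952764934, 5496022184, 5497, 550, 57271823974, 572751, 5845424): 45 nodes
Sum: 45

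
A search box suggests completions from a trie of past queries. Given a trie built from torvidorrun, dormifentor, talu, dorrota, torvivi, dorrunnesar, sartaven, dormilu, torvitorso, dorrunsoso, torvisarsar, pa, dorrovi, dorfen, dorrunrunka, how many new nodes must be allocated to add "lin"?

3

"lin" shares no prefix with any stored word, so all 3 characters open new nodes.
3 − 0 = 3 new nodes.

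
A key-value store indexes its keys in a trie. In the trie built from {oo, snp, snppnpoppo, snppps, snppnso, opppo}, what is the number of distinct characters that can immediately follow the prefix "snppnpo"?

Walk "snppnpo" from the root, arriving at one node.
Distinct next characters after "snppnpo": p.
That node has 1 child edge.

1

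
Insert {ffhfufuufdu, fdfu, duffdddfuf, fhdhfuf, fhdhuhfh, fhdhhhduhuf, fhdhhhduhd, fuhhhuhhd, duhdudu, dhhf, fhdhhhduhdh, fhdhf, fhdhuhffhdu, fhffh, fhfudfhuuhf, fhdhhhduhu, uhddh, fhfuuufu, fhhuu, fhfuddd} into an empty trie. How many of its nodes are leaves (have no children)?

Leaves are exactly the stored words that no other stored word extends.
Those words: "dhhf", "duffdddfuf", "duhdudu", "fdfu", "ffhfufuufdu", "fhdhfuf", "fhdhhhduhdh", "fhdhhhduhuf", "fhdhuhffhdu", "fhdhuhfh", "fhffh", "fhfuddd", "fhfudfhuuhf", "fhfuuufu", "fhhuu", "fuhhhuhhd", "uhddh"
Leaf count: 17

17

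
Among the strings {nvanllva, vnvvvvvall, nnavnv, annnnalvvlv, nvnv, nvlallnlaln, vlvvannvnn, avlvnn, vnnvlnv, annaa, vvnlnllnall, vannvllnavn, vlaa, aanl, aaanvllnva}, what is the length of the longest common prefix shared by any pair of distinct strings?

3

Look for the deepest trie node that still has at least two words in its subtree.
"annaa" and "annnnalvvlv" agree on "ann" (3 characters) before diverging; nothing deeper is shared.
Longest shared-prefix length: 3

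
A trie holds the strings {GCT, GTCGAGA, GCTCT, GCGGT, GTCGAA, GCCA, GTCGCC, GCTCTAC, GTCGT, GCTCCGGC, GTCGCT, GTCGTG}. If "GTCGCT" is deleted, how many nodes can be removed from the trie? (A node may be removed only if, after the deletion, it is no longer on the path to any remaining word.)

1

Walk "GTCGCT" from the leaf back toward the root, removing each node that no remaining word uses.
The suffix "T" (1 node) is used only by "GTCGCT"; the node for "GTCGC" still has the child "C", so pruning stops there.
Nodes removed: 1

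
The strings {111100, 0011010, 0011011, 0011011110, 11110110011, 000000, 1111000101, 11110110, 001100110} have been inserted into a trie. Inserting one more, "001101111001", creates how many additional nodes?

The longest prefix of "001101111001" already in the trie is "0011011110" (length 10).
So 12 − 10 = 2 new nodes.

2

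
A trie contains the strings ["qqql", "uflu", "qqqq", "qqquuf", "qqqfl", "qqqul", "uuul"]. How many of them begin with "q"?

5

Traverse to the node for "q", then collect every word in that subtree.
Words under "q": qqqfl, qqql, qqqq, qqqul, qqquuf
Count: 5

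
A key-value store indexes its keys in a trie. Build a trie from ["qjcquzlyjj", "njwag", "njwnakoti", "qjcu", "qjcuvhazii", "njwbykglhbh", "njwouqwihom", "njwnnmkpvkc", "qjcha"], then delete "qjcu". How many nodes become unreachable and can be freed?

0

Walk "qjcu" from the leaf back toward the root, removing each node that no remaining word uses.
Every node on "qjcu" is still needed (e.g. by "qjcuvhazii"), so nothing is freed.
Nodes removed: 0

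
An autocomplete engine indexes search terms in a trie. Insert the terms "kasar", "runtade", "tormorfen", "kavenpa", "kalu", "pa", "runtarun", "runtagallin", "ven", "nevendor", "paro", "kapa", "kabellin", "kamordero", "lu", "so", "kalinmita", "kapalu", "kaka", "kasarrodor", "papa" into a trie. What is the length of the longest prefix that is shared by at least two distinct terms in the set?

5

Equivalently: take the maximum, over all pairs, of their longest common prefix length.
e.g. "kasar" and "kasarrodor" share the prefix "kasar" of length 5; no pair shares a longer one.
Longest shared-prefix length: 5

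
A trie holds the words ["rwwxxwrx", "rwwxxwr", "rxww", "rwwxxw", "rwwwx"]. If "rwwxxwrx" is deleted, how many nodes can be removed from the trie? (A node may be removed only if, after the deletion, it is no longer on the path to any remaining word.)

1

After clearing the end-marker at "rwwxxwrx", prune upward until reaching a node still needed by another word.
The suffix "x" (1 node) is used only by "rwwxxwrx"; "rwwxxwr" is itself a stored word, so pruning stops there.
Nodes removed: 1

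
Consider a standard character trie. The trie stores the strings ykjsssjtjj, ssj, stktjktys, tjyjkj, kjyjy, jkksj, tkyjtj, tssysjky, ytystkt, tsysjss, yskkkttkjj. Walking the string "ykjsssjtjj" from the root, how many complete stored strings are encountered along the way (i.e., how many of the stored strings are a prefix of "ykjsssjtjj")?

1

Traverse "ykjsssjtjj" character by character; count nodes along the way that are marked as word ends.
Prefixes of the query that are stored words: "ykjsssjtjj"
Count: 1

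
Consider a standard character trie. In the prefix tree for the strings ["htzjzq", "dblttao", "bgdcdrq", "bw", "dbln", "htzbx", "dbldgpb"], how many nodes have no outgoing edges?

7

Leaves are exactly the stored words that no other stored word extends.
Those words: "bgdcdrq", "bw", "dbldgpb", "dbln", "dblttao", "htzbx", "htzjzq"
Leaf count: 7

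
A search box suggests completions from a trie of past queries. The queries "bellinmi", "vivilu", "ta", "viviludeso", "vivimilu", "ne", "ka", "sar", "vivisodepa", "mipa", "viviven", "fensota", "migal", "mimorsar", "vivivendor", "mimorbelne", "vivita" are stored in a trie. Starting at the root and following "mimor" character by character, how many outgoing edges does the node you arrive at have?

2

Follow the path "mimor" to its node, then look at its outgoing edges.
Characters that immediately follow "mimor" among the stored strings: {b, s}.
That node has 2 child edges.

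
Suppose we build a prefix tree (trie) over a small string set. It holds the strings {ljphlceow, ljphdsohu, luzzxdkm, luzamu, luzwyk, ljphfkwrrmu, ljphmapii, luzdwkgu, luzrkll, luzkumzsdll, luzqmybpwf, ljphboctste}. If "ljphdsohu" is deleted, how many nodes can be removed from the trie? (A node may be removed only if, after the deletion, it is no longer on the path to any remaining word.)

5

A node on "ljphdsohu"'s path can go only if nothing else ends at it or branches off below it.
The suffix "dsohu" (5 nodes) is used only by "ljphdsohu"; the node for "ljph" still has the child "l", so pruning stops there.
Nodes removed: 5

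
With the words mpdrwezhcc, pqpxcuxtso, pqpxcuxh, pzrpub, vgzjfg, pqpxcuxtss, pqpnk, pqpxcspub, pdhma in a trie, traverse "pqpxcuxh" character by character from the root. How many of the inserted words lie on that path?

1

Traverse "pqpxcuxh" character by character; count nodes along the way that are marked as word ends.
Prefixes of the query that are stored words: "pqpxcuxh"
Count: 1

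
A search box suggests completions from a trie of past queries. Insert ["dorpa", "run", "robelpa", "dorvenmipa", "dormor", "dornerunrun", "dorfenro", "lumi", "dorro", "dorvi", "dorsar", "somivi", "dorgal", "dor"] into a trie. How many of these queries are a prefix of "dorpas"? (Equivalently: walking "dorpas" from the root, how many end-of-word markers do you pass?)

2

Traverse "dorpas" character by character; count nodes along the way that are marked as word ends.
Prefixes of the query that are stored words: "dor", "dorpa"
Count: 2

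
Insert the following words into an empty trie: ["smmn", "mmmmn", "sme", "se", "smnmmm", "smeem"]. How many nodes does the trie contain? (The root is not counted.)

17

Trace insertions, counting only characters that open a new branch:
  "smmn" → 4 new (s, m, m, n)
  "mmmmn" → 5 new (m, m, m, m, n)
  "sme" → prefix "sm" already present; 1 new (e)
  "se" → prefix "s" already present; 1 new (e)
  "smnmmm" → prefix "sm" already present; 4 new (n, m, m, m)
  "smeem" → prefix "sme" already present; 2 new (e, m)
Total nodes = 4 + 5 + 1 + 1 + 4 + 2 = 17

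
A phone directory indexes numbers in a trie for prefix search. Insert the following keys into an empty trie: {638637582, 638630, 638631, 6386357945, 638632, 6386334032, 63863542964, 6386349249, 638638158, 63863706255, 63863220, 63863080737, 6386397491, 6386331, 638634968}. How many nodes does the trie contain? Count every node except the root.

56

For each word, the new-node count is its length minus the longest prefix already in the trie:
  "638637582" → 9 new (6, 3, 8, 6, 3, 7, 5, 8, 2)
  "638630" → prefix "63863" already present; 1 new (0)
  "638631" → prefix "63863" already present; 1 new (1)
  "6386357945" → prefix "63863" already present; 5 new (5, 7, 9, 4, 5)
  "638632" → prefix "63863" already present; 1 new (2)
  "6386334032" → prefix "63863" already present; 5 new (3, 4, 0, 3, 2)
  "63863542964" → prefix "638635" already present; 5 new (4, 2, 9, 6, 4)
  "6386349249" → prefix "63863" already present; 5 new (4, 9, 2, 4, 9)
  "638638158" → prefix "63863" already present; 4 new (8, 1, 5, 8)
  "63863706255" → prefix "638637" already present; 5 new (0, 6, 2, 5, 5)
  "63863220" → prefix "638632" already present; 2 new (2, 0)
  "63863080737" → prefix "638630" already present; 5 new (8, 0, 7, 3, 7)
  "6386397491" → prefix "63863" already present; 5 new (9, 7, 4, 9, 1)
  "6386331" → prefix "638633" already present; 1 new (1)
  "638634968" → prefix "6386349" already present; 2 new (6, 8)
Total nodes = 9 + 1 + 1 + 5 + 1 + 5 + 5 + 5 + 4 + 5 + 2 + 5 + 5 + 1 + 2 = 56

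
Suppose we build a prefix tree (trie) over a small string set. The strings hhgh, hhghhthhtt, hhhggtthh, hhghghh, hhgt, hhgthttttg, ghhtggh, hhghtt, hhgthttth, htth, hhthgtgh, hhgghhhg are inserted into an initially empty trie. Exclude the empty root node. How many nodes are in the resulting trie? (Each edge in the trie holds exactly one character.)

51

Insert word by word; a character creates a node only if that edge doesn't already exist:
  "hhgh" → 4 new (h, h, g, h)
  "hhghhthhtt" → prefix "hhgh" already present; 6 new (h, t, h, h, t, t)
  "hhhggtthh" → prefix "hh" already present; 7 new (h, g, g, t, t, h, h)
  "hhghghh" → prefix "hhgh" already present; 3 new (g, h, h)
  "hhgt" → prefix "hhg" already present; 1 new (t)
  "hhgthttttg" → prefix "hhgt" already present; 6 new (h, t, t, t, t, g)
  "ghhtggh" → 7 new (g, h, h, t, g, g, h)
  "hhghtt" → prefix "hhgh" already present; 2 new (t, t)
  "hhgthttth" → prefix "hhgthttt" already present; 1 new (h)
  "htth" → prefix "h" already present; 3 new (t, t, h)
  "hhthgtgh" → prefix "hh" already present; 6 new (t, h, g, t, g, h)
  "hhgghhhg" → prefix "hhg" already present; 5 new (g, h, h, h, g)
Total nodes = 4 + 6 + 7 + 3 + 1 + 6 + 7 + 2 + 1 + 3 + 6 + 5 = 51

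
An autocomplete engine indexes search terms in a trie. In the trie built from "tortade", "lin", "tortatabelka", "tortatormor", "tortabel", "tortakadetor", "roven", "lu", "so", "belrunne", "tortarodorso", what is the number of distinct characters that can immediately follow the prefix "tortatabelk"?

Walk "tortatabelk" from the root, arriving at one node.
Distinct next characters after "tortatabelk": a.
That node has 1 child edge.

1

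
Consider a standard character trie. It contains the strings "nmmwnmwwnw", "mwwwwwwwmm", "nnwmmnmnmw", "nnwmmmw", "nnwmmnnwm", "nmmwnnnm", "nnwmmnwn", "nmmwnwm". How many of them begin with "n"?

Traverse to the node for "n", then collect every word in that subtree.
Matches: "nmmwnmwwnw", "nmmwnnnm", "nmmwnwm", "nnwmmmw", "nnwmmnmnmw", "nnwmmnnwm", "nnwmmnwn"
Count: 7

7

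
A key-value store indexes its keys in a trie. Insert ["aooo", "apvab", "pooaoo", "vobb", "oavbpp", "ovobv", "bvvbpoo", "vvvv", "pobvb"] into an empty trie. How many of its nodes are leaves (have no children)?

A leaf is a node with no children — equivalently, the end of a word that is not a proper prefix of any other stored word.
Those words: "aooo", "apvab", "bvvbpoo", "oavbpp", "ovobv", "pobvb", "pooaoo", "vobb", "vvvv"
Leaf count: 9

9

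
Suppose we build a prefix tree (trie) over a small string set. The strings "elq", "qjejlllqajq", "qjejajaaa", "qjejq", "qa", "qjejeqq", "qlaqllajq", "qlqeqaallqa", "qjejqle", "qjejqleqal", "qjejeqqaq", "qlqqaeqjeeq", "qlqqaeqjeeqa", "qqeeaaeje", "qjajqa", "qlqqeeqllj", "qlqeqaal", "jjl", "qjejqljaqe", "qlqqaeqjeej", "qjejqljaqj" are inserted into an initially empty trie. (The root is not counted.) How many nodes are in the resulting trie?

Insert word by word; a character creates a node only if that edge doesn't already exist:
  "elq" → 3 new (e, l, q)
  "qjejlllqajq" → 11 new (q, j, e, j, l, l, l, q, a, j, q)
  "qjejajaaa" → prefix "qjej" already present; 5 new (a, j, a, a, a)
  "qjejq" → prefix "qjej" already present; 1 new (q)
  "qa" → prefix "q" already present; 1 new (a)
  "qjejeqq" → prefix "qjej" already present; 3 new (e, q, q)
  "qlaqllajq" → prefix "q" already present; 8 new (l, a, q, l, l, a, j, q)
  "qlqeqaallqa" → prefix "ql" already present; 9 new (q, e, q, a, a, l, l, q, a)
  "qjejqle" → prefix "qjejq" already present; 2 new (l, e)
  "qjejqleqal" → prefix "qjejqle" already present; 3 new (q, a, l)
  "qjejeqqaq" → prefix "qjejeqq" already present; 2 new (a, q)
  "qlqqaeqjeeq" → prefix "qlq" already present; 8 new (q, a, e, q, j, e, e, q)
  "qlqqaeqjeeqa" → prefix "qlqqaeqjeeq" already present; 1 new (a)
  "qqeeaaeje" → prefix "q" already present; 8 new (q, e, e, a, a, e, j, e)
  "qjajqa" → prefix "qj" already present; 4 new (a, j, q, a)
  "qlqqeeqllj" → prefix "qlqq" already present; 6 new (e, e, q, l, l, j)
  "qlqeqaal" → prefix "qlqeqaal" already present; 0 new (none)
  "jjl" → 3 new (j, j, l)
  "qjejqljaqe" → prefix "qjejql" already present; 4 new (j, a, q, e)
  "qlqqaeqjeej" → prefix "qlqqaeqjee" already present; 1 new (j)
  "qjejqljaqj" → prefix "qjejqljaq" already present; 1 new (j)
Total nodes = 3 + 11 + 5 + 1 + 1 + 3 + 8 + 9 + 2 + 3 + 2 + 8 + 1 + 8 + 4 + 6 + 0 + 3 + 4 + 1 + 1 = 84

84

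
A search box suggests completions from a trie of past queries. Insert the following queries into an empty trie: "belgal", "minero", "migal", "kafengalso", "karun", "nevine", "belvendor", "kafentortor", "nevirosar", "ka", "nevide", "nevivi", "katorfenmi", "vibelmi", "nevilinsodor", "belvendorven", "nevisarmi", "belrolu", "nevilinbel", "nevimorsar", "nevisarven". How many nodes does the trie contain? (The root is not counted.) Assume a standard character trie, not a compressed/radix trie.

102

Trace insertions, counting only characters that open a new branch:
  "belgal" → 6 new (b, e, l, g, a, l)
  "minero" → 6 new (m, i, n, e, r, o)
  "migal" → prefix "mi" already present; 3 new (g, a, l)
  "kafengalso" → 10 new (k, a, f, e, n, g, a, l, s, o)
  "karun" → prefix "ka" already present; 3 new (r, u, n)
  "nevine" → 6 new (n, e, v, i, n, e)
  "belvendor" → prefix "bel" already present; 6 new (v, e, n, d, o, r)
  "kafentortor" → prefix "kafen" already present; 6 new (t, o, r, t, o, r)
  "nevirosar" → prefix "nevi" already present; 5 new (r, o, s, a, r)
  "ka" → prefix "ka" already present; 0 new (none)
  "nevide" → prefix "nevi" already present; 2 new (d, e)
  "nevivi" → prefix "nevi" already present; 2 new (v, i)
  "katorfenmi" → prefix "ka" already present; 8 new (t, o, r, f, e, n, m, i)
  "vibelmi" → 7 new (v, i, b, e, l, m, i)
  "nevilinsodor" → prefix "nevi" already present; 8 new (l, i, n, s, o, d, o, r)
  "belvendorven" → prefix "belvendor" already present; 3 new (v, e, n)
  "nevisarmi" → prefix "nevi" already present; 5 new (s, a, r, m, i)
  "belrolu" → prefix "bel" already present; 4 new (r, o, l, u)
  "nevilinbel" → prefix "nevilin" already present; 3 new (b, e, l)
  "nevimorsar" → prefix "nevi" already present; 6 new (m, o, r, s, a, r)
  "nevisarven" → prefix "nevisar" already present; 3 new (v, e, n)
Total nodes = 6 + 6 + 3 + 10 + 3 + 6 + 6 + 6 + 5 + 0 + 2 + 2 + 8 + 7 + 8 + 3 + 5 + 4 + 3 + 6 + 3 = 102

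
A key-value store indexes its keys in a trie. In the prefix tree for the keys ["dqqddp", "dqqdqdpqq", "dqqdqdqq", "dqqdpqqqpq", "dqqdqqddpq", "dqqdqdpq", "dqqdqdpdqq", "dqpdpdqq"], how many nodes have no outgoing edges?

A leaf is a node with no children — equivalently, the end of a word that is not a proper prefix of any other stored word.
Those words: "dqpdpdqq", "dqqddp", "dqqdpqqqpq", "dqqdqdpdqq", "dqqdqdpqq", "dqqdqdqq", "dqqdqqddpq"
Leaf count: 7

7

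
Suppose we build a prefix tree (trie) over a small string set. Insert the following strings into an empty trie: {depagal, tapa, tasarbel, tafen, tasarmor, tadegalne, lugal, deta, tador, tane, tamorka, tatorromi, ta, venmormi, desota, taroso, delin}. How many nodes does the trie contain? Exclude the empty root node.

72

Trace insertions, counting only characters that open a new branch:
  "depagal" → 7 new (d, e, p, a, g, a, l)
  "tapa" → 4 new (t, a, p, a)
  "tasarbel" → prefix "ta" already present; 6 new (s, a, r, b, e, l)
  "tafen" → prefix "ta" already present; 3 new (f, e, n)
  "tasarmor" → prefix "tasar" already present; 3 new (m, o, r)
  "tadegalne" → prefix "ta" already present; 7 new (d, e, g, a, l, n, e)
  "lugal" → 5 new (l, u, g, a, l)
  "deta" → prefix "de" already present; 2 new (t, a)
  "tador" → prefix "tad" already present; 2 new (o, r)
  "tane" → prefix "ta" already present; 2 new (n, e)
  "tamorka" → prefix "ta" already present; 5 new (m, o, r, k, a)
  "tatorromi" → prefix "ta" already present; 7 new (t, o, r, r, o, m, i)
  "ta" → prefix "ta" already present; 0 new (none)
  "venmormi" → 8 new (v, e, n, m, o, r, m, i)
  "desota" → prefix "de" already present; 4 new (s, o, t, a)
  "taroso" → prefix "ta" already present; 4 new (r, o, s, o)
  "delin" → prefix "de" already present; 3 new (l, i, n)
Total nodes = 7 + 4 + 6 + 3 + 3 + 7 + 5 + 2 + 2 + 2 + 5 + 7 + 0 + 8 + 4 + 4 + 3 = 72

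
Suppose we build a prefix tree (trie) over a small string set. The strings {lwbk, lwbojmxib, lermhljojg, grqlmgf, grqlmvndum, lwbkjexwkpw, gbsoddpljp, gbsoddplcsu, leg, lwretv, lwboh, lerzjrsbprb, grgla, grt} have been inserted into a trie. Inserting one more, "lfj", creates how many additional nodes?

Walking "lfj" from the root, the first 1 characters ("l") follow existing edges; "f" is the first miss.
Each of the 2 remaining characters creates one node.

2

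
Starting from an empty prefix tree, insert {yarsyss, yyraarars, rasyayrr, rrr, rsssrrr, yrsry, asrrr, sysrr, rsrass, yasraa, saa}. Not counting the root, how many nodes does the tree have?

For each word, the new-node count is its length minus the longest prefix already in the trie:
  "yarsyss" → 7 new (y, a, r, s, y, s, s)
  "yyraarars" → prefix "y" already present; 8 new (y, r, a, a, r, a, r, s)
  "rasyayrr" → 8 new (r, a, s, y, a, y, r, r)
  "rrr" → prefix "r" already present; 2 new (r, r)
  "rsssrrr" → prefix "r" already present; 6 new (s, s, s, r, r, r)
  "yrsry" → prefix "y" already present; 4 new (r, s, r, y)
  "asrrr" → 5 new (a, s, r, r, r)
  "sysrr" → 5 new (s, y, s, r, r)
  "rsrass" → prefix "rs" already present; 4 new (r, a, s, s)
  "yasraa" → prefix "ya" already present; 4 new (s, r, a, a)
  "saa" → prefix "s" already present; 2 new (a, a)
Total nodes = 7 + 8 + 8 + 2 + 6 + 4 + 5 + 5 + 4 + 4 + 2 = 55

55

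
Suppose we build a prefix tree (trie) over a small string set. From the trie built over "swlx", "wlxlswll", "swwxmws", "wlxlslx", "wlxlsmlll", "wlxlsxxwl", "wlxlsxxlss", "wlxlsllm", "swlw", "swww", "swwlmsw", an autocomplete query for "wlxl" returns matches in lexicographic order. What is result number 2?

wlxlslx

Filter for "wlxl…" and sort: "wlxlsllm", "wlxlslx", "wlxlsmlll", "wlxlswll", "wlxlsxxlss", "wlxlsxxwl"
The 2nd is wlxlslx.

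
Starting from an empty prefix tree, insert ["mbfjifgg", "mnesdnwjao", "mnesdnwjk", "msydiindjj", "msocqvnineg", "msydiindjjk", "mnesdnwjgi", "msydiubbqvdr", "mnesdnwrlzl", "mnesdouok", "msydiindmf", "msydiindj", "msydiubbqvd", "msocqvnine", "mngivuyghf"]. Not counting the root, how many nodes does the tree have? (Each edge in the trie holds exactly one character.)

For each word, the new-node count is its length minus the longest prefix already in the trie:
  "mbfjifgg" → 8 new (m, b, f, j, i, f, g, g)
  "mnesdnwjao" → prefix "m" already present; 9 new (n, e, s, d, n, w, j, a, o)
  "mnesdnwjk" → prefix "mnesdnwj" already present; 1 new (k)
  "msydiindjj" → prefix "m" already present; 9 new (s, y, d, i, i, n, d, j, j)
  "msocqvnineg" → prefix "ms" already present; 9 new (o, c, q, v, n, i, n, e, g)
  "msydiindjjk" → prefix "msydiindjj" already present; 1 new (k)
  "mnesdnwjgi" → prefix "mnesdnwj" already present; 2 new (g, i)
  "msydiubbqvdr" → prefix "msydi" already present; 7 new (u, b, b, q, v, d, r)
  "mnesdnwrlzl" → prefix "mnesdnw" already present; 4 new (r, l, z, l)
  "mnesdouok" → prefix "mnesd" already present; 4 new (o, u, o, k)
  "msydiindmf" → prefix "msydiind" already present; 2 new (m, f)
  "msydiindj" → prefix "msydiindj" already present; 0 new (none)
  "msydiubbqvd" → prefix "msydiubbqvd" already present; 0 new (none)
  "msocqvnine" → prefix "msocqvnine" already present; 0 new (none)
  "mngivuyghf" → prefix "mn" already present; 8 new (g, i, v, u, y, g, h, f)
Total nodes = 8 + 9 + 1 + 9 + 9 + 1 + 2 + 7 + 4 + 4 + 2 + 0 + 0 + 0 + 8 = 64

64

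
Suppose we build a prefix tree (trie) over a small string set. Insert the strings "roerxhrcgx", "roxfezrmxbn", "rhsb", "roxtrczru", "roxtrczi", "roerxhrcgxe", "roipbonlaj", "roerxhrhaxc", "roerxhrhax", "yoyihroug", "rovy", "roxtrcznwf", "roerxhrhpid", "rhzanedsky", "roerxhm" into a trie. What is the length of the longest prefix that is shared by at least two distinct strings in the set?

10

Equivalently: take the maximum, over all pairs, of their longest common prefix length.
e.g. "roerxhrcgx" and "roerxhrcgxe" share the prefix "roerxhrcgx" of length 10; no pair shares a longer one.
Longest shared-prefix length: 10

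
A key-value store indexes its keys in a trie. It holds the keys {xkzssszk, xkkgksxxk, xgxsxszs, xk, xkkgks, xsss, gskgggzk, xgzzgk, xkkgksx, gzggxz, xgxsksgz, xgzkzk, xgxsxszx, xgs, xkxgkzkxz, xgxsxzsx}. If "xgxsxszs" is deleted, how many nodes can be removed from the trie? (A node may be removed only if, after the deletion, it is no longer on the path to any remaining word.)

1

Walk "xgxsxszs" from the leaf back toward the root, removing each node that no remaining word uses.
The suffix "s" (1 node) is used only by "xgxsxszs"; the node for "xgxsxsz" still has the child "x", so pruning stops there.
Nodes removed: 1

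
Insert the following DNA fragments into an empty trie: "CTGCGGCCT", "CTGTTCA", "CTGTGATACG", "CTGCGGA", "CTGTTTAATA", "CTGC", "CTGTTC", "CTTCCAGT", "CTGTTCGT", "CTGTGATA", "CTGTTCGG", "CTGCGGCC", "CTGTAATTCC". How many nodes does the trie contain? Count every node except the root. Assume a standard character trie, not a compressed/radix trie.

Trace insertions, counting only characters that open a new branch:
  "CTGCGGCCT" → 9 new (C, T, G, C, G, G, C, C, T)
  "CTGTTCA" → prefix "CTG" already present; 4 new (T, T, C, A)
  "CTGTGATACG" → prefix "CTGT" already present; 6 new (G, A, T, A, C, G)
  "CTGCGGA" → prefix "CTGCGG" already present; 1 new (A)
  "CTGTTTAATA" → prefix "CTGTT" already present; 5 new (T, A, A, T, A)
  "CTGC" → prefix "CTGC" already present; 0 new (none)
  "CTGTTC" → prefix "CTGTTC" already present; 0 new (none)
  "CTTCCAGT" → prefix "CT" already present; 6 new (T, C, C, A, G, T)
  "CTGTTCGT" → prefix "CTGTTC" already present; 2 new (G, T)
  "CTGTGATA" → prefix "CTGTGATA" already present; 0 new (none)
  "CTGTTCGG" → prefix "CTGTTCG" already present; 1 new (G)
  "CTGCGGCC" → prefix "CTGCGGCC" already present; 0 new (none)
  "CTGTAATTCC" → prefix "CTGT" already present; 6 new (A, A, T, T, C, C)
Total nodes = 9 + 4 + 6 + 1 + 5 + 0 + 0 + 6 + 2 + 0 + 1 + 0 + 6 = 40

40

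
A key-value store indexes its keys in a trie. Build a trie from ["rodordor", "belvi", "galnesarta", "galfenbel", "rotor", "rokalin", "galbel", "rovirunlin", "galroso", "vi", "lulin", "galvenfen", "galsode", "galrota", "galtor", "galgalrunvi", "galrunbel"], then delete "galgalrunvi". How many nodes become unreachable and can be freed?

8

Walk "galgalrunvi" from the leaf back toward the root, removing each node that no remaining word uses.
The suffix "galrunvi" (8 nodes) is used only by "galgalrunvi"; the node for "gal" still has the child "n", so pruning stops there.
Nodes removed: 8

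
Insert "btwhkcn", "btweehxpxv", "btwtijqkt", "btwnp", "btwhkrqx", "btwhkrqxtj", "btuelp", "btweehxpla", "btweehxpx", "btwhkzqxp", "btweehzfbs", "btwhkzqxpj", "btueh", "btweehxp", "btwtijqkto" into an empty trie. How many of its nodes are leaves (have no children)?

10

A leaf is a node with no children — equivalently, the end of a word that is not a proper prefix of any other stored word.
Those words: "btueh", "btuelp", "btweehxpla", "btweehxpxv", "btweehzfbs", "btwhkcn", "btwhkrqxtj", "btwhkzqxpj", "btwnp", "btwtijqkto"
Leaf count: 10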